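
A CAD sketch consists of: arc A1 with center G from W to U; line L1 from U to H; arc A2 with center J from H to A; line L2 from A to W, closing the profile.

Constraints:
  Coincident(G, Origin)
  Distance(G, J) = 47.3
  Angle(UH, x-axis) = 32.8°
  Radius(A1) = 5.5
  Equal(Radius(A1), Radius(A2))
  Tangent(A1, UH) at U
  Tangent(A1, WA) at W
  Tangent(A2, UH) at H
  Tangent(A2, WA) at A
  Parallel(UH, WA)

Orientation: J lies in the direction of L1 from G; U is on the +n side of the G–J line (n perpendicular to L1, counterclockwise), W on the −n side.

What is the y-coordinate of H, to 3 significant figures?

30.2

The slot axis is L1's direction at 32.8°, so u = (cos 32.8°, sin 32.8°) = (0.841, 0.542) and n = (−sin 32.8°, cos 32.8°) = (-0.542, 0.841). G is at the origin and J lies 47.3 along u from G, so J = 47.3·u = (39.8, 25.6). Tangency of A1 to both parallel lines with radius 5.5 puts U and W at G ± 5.5·n: U = (-2.98, 4.62), W = (2.98, -4.62). Equal radii place H and A the same way about J: H = J + 5.5·n = (36.8, 30.2), A = J − 5.5·n = (42.7, 21.0). So H.y = 30.2.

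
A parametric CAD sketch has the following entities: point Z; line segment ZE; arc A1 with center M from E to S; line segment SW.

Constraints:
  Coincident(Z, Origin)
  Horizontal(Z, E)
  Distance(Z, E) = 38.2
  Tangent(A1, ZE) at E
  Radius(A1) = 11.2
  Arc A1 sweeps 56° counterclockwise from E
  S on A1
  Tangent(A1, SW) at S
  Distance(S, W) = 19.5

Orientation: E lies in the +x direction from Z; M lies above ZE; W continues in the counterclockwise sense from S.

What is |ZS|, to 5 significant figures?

47.741

Tangency of A1 to ZE means the radius ME is perpendicular to ZE, so M = E + (0, 11.2) = (38.200, 11.200). On A1, E sits at bearing -90° from M; a 56° counterclockwise sweep puts S at bearing -34°, so S = M + 11.2·(cos -34°, sin -34°) = (47.485, 4.9370). Then |ZS| = |S − Z| = 47.741.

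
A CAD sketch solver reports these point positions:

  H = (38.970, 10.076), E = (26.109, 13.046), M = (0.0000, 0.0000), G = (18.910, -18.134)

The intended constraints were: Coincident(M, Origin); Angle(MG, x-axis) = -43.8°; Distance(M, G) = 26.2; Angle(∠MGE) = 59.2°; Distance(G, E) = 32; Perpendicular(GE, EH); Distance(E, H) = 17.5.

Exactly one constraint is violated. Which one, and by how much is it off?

Distance(E, H) = 17.5 — off by 4.30.

M = (0.00, 0.00) ✓; MG at -43.80° ✓; |MG| = 26.20 ✓; ∠MGE = 59.20° ✓; |GE| = 32.00 ✓; ∠(GE, EH) = 90.00° ✓; |EH| = 13.20 ✗.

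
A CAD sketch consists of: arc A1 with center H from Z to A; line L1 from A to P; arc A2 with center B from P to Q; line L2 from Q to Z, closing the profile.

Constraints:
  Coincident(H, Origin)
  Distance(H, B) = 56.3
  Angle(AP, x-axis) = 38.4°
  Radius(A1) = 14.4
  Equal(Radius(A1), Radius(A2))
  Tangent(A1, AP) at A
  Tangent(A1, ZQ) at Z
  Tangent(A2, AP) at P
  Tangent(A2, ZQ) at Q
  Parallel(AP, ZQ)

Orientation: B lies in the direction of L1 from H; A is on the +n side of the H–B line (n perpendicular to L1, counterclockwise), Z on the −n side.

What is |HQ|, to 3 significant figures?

58.1

The slot axis is L1's direction at 38.4°, so u = (cos 38.4°, sin 38.4°) = (0.784, 0.621) and n = (−sin 38.4°, cos 38.4°) = (-0.621, 0.784). H is at the origin and B lies 56.3 along u from H, so B = 56.3·u = (44.1, 35.0). Tangency of A1 to both parallel lines with radius 14.4 puts A and Z at H ± 14.4·n: A = (-8.94, 11.3), Z = (8.94, -11.3). Equal radii place P and Q the same way about B: P = B + 14.4·n = (35.2, 46.3), Q = B − 14.4·n = (53.1, 23.7). Then |HQ| = |Q − H| = 58.1.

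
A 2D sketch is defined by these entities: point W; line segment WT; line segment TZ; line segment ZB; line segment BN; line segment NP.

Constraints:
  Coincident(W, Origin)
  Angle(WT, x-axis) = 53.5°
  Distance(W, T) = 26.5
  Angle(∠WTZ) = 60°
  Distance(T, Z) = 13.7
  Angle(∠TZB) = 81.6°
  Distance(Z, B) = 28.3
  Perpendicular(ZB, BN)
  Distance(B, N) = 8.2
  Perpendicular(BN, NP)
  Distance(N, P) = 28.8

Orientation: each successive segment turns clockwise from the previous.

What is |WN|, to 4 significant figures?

12.41

W is at the origin; WT runs at 53.5° with length 26.5, so T = (15.76, 21.30). ∠WTZ = 60.0° gives TZ at -66.50° from the x-axis; with |TZ| = 13.7, Z = (21.23, 8.738). ∠TZB = 81.6° gives ZB at -164.9° from the x-axis; with |ZB| = 28.3, B = (-6.097, 1.366). ZB is perpendicular to BN, so BN runs at 105.1°; with |BN| = 8.2, N = (-8.233, 9.283). Then |WN| = |N − W| = 12.41.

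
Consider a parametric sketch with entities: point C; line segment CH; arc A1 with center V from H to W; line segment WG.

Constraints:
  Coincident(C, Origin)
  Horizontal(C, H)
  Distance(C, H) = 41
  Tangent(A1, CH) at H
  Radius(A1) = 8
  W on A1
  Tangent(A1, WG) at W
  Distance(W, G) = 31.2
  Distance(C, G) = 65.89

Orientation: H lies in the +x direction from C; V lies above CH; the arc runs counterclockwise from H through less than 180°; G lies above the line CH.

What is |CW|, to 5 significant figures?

49.324

Checks: |VW| = 8.000 ✓; ∠(VW, WG) = 90.00° ✓; |WG| = 31.20 ✓; |CG| = 65.89 ✓.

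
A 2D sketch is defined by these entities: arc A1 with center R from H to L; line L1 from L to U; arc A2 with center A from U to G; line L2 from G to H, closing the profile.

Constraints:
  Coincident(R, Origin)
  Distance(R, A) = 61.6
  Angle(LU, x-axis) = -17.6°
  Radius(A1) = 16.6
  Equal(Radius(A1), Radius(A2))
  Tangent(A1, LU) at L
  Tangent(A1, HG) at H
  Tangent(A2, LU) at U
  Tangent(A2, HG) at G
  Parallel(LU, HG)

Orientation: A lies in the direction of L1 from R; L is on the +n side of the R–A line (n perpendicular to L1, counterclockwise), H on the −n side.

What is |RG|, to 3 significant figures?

63.8

The slot axis is L1's direction at -17.6°, so u = (cos -17.6°, sin -17.6°) = (0.953, -0.302) and n = (−sin -17.6°, cos -17.6°) = (0.302, 0.953). R is at the origin and A lies 61.6 along u from R, so A = 61.6·u = (58.7, -18.6). Tangency of A1 to both parallel lines with radius 16.6 puts L and H at R ± 16.6·n: L = (5.02, 15.8), H = (-5.02, -15.8). Equal radii place U and G the same way about A: U = A + 16.6·n = (63.7, -2.80), G = A − 16.6·n = (53.7, -34.4). Then |RG| = |G − R| = 63.8.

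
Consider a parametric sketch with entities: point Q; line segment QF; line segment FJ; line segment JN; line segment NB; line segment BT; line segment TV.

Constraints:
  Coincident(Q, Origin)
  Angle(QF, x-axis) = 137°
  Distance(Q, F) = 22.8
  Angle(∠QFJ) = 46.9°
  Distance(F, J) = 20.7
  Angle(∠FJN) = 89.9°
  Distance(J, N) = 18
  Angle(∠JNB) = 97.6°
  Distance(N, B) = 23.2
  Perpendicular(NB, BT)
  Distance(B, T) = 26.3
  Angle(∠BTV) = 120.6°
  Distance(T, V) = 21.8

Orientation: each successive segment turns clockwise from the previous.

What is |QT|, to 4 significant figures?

30.43

∠JNB = 97.6° gives NB at -168.6° from the x-axis; with |NB| = 23.2, B = (-17.57, -5.589). The perpendicularity gives BT at right angles to NB, so BT runs at 101.4°; with |BT| = 26.3, T = (-22.77, 20.19). Then |QT| = |T − Q| = 30.43.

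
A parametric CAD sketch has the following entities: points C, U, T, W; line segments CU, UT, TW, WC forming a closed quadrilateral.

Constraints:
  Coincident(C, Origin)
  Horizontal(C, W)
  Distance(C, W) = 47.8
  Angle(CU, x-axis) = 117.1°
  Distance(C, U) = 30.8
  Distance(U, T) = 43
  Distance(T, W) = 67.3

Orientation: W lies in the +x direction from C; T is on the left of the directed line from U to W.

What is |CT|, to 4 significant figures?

60.85

C is at the origin; CW is horizontal with |CW| = 47.8 and W in +x, so W = (47.8, 0). CU runs at 117.1° with |CU| = 30.8, so U = (-14.03, 27.42). T is determined by |UT| = 43.0 and |TW| = 67.3 together: it lies at the intersection of circle(U, 43.0) and circle(W, 67.3). With |UW| = 67.64, the foot of the radical line on UW is 14.01 from U and the perpendicular offset is √(43.0² − 14.01²) = 40.66. Taking the left-of-UW solution: T = (15.25, 58.91).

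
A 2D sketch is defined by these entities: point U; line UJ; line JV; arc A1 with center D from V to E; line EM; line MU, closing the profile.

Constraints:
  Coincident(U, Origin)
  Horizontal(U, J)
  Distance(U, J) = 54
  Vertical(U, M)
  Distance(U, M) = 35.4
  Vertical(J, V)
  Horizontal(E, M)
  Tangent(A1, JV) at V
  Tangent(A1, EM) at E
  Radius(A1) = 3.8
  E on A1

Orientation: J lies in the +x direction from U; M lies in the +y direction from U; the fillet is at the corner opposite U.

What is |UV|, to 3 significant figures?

62.6

U is at the origin; U and J share the same y with |UJ| = 54.0 and J on the +x side, so J = (54.0, 0.00). UM is vertical with |UM| = 35.4 and M on the +y side, so M = (0.00, 35.4). The virtual corner opposite U is at (54.0, 35.4). Tangency of A1 to JV means the radius DV is perpendicular to JV and A1 meets EM tangentially, so DE is at right angles to EM, with radius 3.8, so the center D sits 3.8 in from both sides at D = (50.2, 31.6). That places the tangent points at V = (54.0, 31.6) on JV and E = (50.2, 35.4) on EM. Then |UV| = |V − U| = 62.6.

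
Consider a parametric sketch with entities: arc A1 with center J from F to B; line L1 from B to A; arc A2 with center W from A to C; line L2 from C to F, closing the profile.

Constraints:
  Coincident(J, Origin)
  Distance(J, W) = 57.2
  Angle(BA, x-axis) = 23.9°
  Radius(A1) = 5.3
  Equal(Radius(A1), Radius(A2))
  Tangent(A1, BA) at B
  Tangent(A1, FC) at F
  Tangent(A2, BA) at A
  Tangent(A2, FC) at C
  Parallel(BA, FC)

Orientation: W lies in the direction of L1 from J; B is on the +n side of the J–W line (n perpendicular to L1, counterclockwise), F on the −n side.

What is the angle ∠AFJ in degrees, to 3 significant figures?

79.5°

Tangency of A1 to both parallel lines with radius 5.3 puts B and F at J ± 5.3·n: B = (-2.15, 4.85), F = (2.15, -4.85). Equal radii place A and C the same way about W: A = W + 5.3·n = (50.1, 28.0), C = W − 5.3·n = (54.4, 18.3). Then cos ∠AFJ = FA·FJ / (|FA||FJ|), giving 79.5°.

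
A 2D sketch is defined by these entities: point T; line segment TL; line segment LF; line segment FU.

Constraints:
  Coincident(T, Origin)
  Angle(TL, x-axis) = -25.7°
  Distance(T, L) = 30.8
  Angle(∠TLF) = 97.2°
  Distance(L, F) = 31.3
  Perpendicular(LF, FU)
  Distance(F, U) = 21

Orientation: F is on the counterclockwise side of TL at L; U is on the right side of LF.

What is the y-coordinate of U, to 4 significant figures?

1.517

T is at the origin; TL runs at -25.7° with length 30.8, so L = 30.8·(cos -25.7°, sin -25.7°) = (27.75, -13.36). ∠TLF = 97.2°, so LF runs at -25.7° + (180° − 97.2°) = 57.10° from the x-axis; with |LF| = 31.3, F = L + 31.3·(cos 57.10°, sin 57.10°) = (44.75, 12.92). LF ⟂ FU; with |FU| = 21.0 on the right of LF, U = F + 21.0·(0.8396, -0.5432) = (62.39, 1.517). So U.y = 1.517.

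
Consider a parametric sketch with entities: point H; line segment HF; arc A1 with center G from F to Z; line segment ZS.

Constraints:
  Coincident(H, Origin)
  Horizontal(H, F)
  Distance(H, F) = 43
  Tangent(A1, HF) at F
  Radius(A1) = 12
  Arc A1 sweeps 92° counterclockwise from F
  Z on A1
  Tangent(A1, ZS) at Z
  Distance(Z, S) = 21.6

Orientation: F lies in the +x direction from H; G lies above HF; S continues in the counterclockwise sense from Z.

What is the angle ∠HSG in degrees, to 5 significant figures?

30.859°

H is at the origin; HF is horizontal with |HF| = 43.0 and F on the +x side, so F = (43.000, 0.0000). The tangent condition forces GF to be normal to HF, so G = F + (0, 12) = (43.000, 12.000). On A1, F sits at bearing -90° from G; a 92° counterclockwise sweep puts Z at bearing 2°, so Z = G + 12.0·(cos 2°, sin 2°) = (54.993, 12.419). A1 meets ZS tangentially, so GZ is at right angles to ZS, so ZS runs along (−sin 2°, cos 2°); with |ZS| = 21.6, S = (54.239, 34.006). Then cos ∠HSG = SH·SG / (|SH||SG|), giving 30.859°.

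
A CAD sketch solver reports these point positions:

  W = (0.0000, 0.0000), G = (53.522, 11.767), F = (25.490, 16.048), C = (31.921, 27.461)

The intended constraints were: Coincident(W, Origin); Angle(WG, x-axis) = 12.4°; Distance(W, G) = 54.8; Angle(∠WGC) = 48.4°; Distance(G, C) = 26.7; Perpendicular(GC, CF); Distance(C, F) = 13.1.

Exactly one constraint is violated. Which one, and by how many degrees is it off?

Perpendicular(GC, CF) — off by 6.60°.

W = (0.00, 0.00) ✓; WG at 12.40° ✓; |WG| = 54.80 ✓; ∠WGC = 48.40° ✓; |GC| = 26.70 ✓; ∠(GC, CF) = 96.60° ✗; |CF| = 13.10 ✓.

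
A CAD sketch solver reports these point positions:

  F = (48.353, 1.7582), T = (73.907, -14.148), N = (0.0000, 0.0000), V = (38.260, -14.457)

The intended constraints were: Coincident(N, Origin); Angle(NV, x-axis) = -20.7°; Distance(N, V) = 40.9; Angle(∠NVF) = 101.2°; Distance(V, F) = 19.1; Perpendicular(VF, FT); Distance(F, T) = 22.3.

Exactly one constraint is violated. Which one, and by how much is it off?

Distance(F, T) = 22.3 — off by 7.80.

N = (0.00, 0.00) ✓; NV at -20.70° ✓; |NV| = 40.90 ✓; ∠NVF = 101.2° ✓; |VF| = 19.10 ✓; ∠(VF, FT) = 90.00° ✓; |FT| = 30.10 ✗.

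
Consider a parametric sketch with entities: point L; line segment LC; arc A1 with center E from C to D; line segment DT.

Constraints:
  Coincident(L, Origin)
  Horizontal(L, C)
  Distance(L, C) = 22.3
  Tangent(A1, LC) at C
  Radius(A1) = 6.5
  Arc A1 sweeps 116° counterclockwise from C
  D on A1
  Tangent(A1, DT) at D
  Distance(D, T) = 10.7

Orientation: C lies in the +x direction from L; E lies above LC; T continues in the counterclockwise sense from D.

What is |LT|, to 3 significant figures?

30.2

L is at the origin; L and C share the same y with |LC| = 22.3 and C on the +x side, so C = (22.3, 0.00). The tangent condition forces EC to be normal to LC, so E = C + (0, 6.5) = (22.3, 6.50). On A1, C sits at bearing -90° from E; a 116° counterclockwise sweep puts D at bearing 26°, so D = E + 6.5·(cos 26°, sin 26°) = (28.1, 9.35). A1 meets DT tangentially, so ED is at right angles to DT, so DT runs along (−sin 26°, cos 26°); with |DT| = 10.7, T = (23.5, 19.0). Then |LT| = |T − L| = 30.2.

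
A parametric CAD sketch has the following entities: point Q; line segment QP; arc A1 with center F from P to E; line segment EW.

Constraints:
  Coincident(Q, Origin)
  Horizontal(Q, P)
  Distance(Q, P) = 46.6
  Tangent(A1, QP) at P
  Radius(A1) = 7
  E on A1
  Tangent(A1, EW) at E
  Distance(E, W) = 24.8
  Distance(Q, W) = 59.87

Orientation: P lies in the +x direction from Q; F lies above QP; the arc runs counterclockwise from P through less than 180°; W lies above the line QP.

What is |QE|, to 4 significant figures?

54.12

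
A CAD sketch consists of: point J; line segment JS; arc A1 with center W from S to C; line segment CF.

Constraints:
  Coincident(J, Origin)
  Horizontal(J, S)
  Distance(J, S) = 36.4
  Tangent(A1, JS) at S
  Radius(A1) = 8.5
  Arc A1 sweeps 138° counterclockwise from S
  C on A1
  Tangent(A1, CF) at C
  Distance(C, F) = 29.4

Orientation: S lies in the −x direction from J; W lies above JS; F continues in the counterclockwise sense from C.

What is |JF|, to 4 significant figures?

62.87

J is at the origin; J and S share the same y with |JS| = 36.4 and S on the −x side, so S = (-36.40, 0.000). The tangent condition forces WS to be normal to JS, so W = S + (0, 8.5) = (-36.40, 8.500). On A1, S sits at bearing -90° from W; a 138° counterclockwise sweep puts C at bearing 48°, so C = W + 8.5·(cos 48°, sin 48°) = (-30.71, 14.82). A1 meets CF tangentially, so WC is at right angles to CF, so CF runs along (−sin 48°, cos 48°); with |CF| = 29.4, F = (-52.56, 34.49). Then |JF| = |F − J| = 62.87.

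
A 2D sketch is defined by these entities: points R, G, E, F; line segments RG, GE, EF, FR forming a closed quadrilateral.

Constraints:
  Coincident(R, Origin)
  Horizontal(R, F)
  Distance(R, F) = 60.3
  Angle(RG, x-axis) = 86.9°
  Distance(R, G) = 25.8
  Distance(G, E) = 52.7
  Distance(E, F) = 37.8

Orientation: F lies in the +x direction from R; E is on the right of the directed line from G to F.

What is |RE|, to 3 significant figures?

34.3

Checks: |GE| = 52.70 ✓; |EF| = 37.80 ✓.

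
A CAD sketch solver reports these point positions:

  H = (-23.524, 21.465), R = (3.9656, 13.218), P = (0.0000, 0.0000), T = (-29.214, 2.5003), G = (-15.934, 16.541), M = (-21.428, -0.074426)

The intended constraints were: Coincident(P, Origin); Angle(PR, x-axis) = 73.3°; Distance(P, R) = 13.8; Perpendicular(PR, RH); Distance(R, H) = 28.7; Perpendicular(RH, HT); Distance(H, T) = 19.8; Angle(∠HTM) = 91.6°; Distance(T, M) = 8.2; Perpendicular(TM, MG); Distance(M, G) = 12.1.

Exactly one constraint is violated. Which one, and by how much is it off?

Distance(M, G) = 12.1 — off by 5.40.

P = (0.00, 0.00) ✓; PR at 73.30° ✓; |PR| = 13.80 ✓; ∠(PR, RH) = 90.00° ✓; |RH| = 28.70 ✓; ∠(RH, HT) = 90.00° ✓; |HT| = 19.80 ✓; ∠HTM = 91.60° ✓; |TM| = 8.201 ✓; ∠(TM, MG) = 90.00° ✓; |MG| = 17.50 ✗.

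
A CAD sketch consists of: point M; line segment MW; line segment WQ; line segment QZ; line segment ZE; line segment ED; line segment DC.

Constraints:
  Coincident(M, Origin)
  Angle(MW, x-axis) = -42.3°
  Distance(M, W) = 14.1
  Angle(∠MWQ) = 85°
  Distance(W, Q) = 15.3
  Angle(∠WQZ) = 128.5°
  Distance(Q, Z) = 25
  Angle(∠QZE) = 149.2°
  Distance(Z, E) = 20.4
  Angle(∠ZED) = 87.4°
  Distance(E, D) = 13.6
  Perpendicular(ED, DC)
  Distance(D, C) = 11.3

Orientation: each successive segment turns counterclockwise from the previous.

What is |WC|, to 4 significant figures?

35.31

M is at the origin; MW runs at -42.3° with length 14.1, so W = (10.43, -9.489). ∠MWQ = 85.0° gives WQ at 52.70° from the x-axis; with |WQ| = 15.3, Q = (19.70, 2.681). ∠WQZ = 128.5° gives QZ at 104.2° from the x-axis; with |QZ| = 25.0, Z = (13.57, 26.92). ∠QZE = 149.2° gives ZE at 135.0° from the x-axis; with |ZE| = 20.4, E = (-0.8572, 41.34). ∠ZED = 87.4° gives ED at -132.4° from the x-axis; with |ED| = 13.6, D = (-10.03, 31.30). The perpendicularity gives DC at right angles to ED, so DC runs at -42.40°; with |DC| = 11.3, C = (-1.683, 23.68). Then |WC| = |C − W| = 35.31.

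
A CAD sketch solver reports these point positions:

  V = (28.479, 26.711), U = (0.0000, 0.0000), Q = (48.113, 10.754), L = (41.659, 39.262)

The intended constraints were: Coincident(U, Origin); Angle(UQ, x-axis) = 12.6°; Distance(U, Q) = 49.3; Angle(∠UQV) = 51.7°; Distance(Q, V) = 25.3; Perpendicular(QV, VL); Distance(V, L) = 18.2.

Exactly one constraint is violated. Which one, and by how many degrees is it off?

Perpendicular(QV, VL) — off by 7.30°.

U = (0.00, 0.00) ✓; UQ at 12.60° ✓; |UQ| = 49.30 ✓; ∠UQV = 51.70° ✓; |QV| = 25.30 ✓; ∠(QV, VL) = 97.30° ✗; |VL| = 18.20 ✓.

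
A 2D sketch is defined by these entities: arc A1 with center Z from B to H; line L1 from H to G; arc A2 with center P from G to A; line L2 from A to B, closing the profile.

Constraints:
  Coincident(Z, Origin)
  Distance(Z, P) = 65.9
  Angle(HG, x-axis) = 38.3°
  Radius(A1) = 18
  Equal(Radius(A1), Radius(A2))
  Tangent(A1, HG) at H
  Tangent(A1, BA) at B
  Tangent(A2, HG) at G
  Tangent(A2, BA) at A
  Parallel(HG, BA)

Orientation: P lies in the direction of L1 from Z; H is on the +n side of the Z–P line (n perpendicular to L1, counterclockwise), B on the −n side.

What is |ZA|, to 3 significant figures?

68.3

Tangency of A1 to both parallel lines with radius 18.0 puts H and B at Z ± 18.0·n: H = (-11.2, 14.1), B = (11.2, -14.1). Equal radii place G and A the same way about P: G = P + 18.0·n = (40.6, 55.0), A = P − 18.0·n = (62.9, 26.7). Then |ZA| = |A − Z| = 68.3.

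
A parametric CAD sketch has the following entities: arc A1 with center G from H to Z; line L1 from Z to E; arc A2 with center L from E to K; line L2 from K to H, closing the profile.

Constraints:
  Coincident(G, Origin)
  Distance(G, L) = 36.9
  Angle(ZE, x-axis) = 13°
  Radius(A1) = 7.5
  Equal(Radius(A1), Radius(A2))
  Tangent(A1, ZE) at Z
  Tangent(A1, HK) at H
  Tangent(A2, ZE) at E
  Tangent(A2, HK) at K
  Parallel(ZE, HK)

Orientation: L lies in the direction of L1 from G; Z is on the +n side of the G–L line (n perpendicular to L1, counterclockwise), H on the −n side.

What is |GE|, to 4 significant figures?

37.65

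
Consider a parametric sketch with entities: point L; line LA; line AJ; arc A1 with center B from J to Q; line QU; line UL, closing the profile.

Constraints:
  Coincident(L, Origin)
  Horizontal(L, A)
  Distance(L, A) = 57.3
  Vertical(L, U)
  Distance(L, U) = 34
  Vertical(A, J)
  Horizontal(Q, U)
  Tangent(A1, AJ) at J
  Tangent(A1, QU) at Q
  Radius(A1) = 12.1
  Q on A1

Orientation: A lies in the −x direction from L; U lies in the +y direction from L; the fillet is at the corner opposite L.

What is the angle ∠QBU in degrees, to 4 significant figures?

75.01°

L is at the origin; L and A share the same y with |LA| = 57.3 and A on the −x side, so A = (-57.30, 0.000). LU is vertical with |LU| = 34.0 and U on the +y side, so U = (0.000, 34.00). The virtual corner opposite L is at (-57.30, 34.00). Tangency of A1 to AJ means the radius BJ is perpendicular to AJ and since A1 is tangent to QU there, BQ ⟂ QU, with radius 12.1, so the center B sits 12.1 in from both sides at B = (-45.20, 21.90). That places the tangent points at J = (-57.30, 21.90) on AJ and Q = (-45.20, 34.00) on QU. Then cos ∠QBU = BQ·BU / (|BQ||BU|), giving 75.01°.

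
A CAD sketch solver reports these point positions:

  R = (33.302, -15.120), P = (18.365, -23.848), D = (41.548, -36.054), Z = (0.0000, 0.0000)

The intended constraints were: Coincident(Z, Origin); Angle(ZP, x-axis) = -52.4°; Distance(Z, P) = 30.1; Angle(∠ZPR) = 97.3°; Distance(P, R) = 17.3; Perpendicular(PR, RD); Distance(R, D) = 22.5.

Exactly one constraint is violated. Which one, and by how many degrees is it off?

Perpendicular(PR, RD) — off by 8.80°.

Z = (0.00, 0.00) ✓; ZP at -52.40° ✓; |ZP| = 30.10 ✓; ∠ZPR = 97.30° ✓; |PR| = 17.30 ✓; ∠(PR, RD) = 98.80° ✗; |RD| = 22.50 ✓.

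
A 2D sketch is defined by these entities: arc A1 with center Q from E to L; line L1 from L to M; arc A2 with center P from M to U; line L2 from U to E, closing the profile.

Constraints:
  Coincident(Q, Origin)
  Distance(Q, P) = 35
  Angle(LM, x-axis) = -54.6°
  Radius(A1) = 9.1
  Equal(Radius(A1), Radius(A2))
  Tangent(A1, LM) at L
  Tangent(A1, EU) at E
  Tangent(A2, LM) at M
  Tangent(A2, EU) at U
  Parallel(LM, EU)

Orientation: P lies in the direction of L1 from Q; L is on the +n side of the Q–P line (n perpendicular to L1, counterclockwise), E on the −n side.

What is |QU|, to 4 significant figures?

36.16

Tangency of A1 to both parallel lines with radius 9.1 puts L and E at Q ± 9.1·n: L = (7.418, 5.271), E = (-7.418, -5.271). Equal radii place M and U the same way about P: M = P + 9.1·n = (27.69, -23.26), U = P − 9.1·n = (12.86, -33.80). Then |QU| = |U − Q| = 36.16.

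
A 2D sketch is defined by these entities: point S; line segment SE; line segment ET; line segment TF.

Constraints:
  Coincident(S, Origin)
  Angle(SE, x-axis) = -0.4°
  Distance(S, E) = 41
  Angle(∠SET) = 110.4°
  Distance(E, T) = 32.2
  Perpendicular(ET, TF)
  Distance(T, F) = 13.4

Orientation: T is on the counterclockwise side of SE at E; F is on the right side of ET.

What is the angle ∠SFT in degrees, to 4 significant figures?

41.89°

∠SET = 110.4°, so ET runs at -0.4° + (180° − 110.4°) = 69.20° from the x-axis; with |ET| = 32.2, T = E + 32.2·(cos 69.20°, sin 69.20°) = (52.43, 29.82). ET is perpendicular to TF; with |TF| = 13.4 on the right of ET, F = T + 13.4·(0.9348, -0.3551) = (64.96, 25.06). Then cos ∠SFT = FS·FT / (|FS||FT|), giving 41.89°.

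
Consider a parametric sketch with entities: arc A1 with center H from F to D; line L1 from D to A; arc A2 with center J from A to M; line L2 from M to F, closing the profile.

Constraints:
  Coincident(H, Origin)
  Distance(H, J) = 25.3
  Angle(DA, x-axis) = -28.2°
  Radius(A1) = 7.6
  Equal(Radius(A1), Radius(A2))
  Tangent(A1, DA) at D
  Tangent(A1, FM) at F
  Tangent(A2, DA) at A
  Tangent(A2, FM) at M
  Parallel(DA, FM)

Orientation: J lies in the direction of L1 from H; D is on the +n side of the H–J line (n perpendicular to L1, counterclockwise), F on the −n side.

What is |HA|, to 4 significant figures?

26.42

The slot axis is L1's direction at -28.2°, so u = (cos -28.2°, sin -28.2°) = (0.8813, -0.4726) and n = (−sin -28.2°, cos -28.2°) = (0.4726, 0.8813). H is at the origin and J lies 25.3 along u from H, so J = 25.3·u = (22.30, -11.96). Tangency of A1 to both parallel lines with radius 7.6 puts D and F at H ± 7.6·n: D = (3.591, 6.698), F = (-3.591, -6.698). Equal radii place A and M the same way about J: A = J + 7.6·n = (25.89, -5.258), M = J − 7.6·n = (18.71, -18.65). Then |HA| = |A − H| = 26.42.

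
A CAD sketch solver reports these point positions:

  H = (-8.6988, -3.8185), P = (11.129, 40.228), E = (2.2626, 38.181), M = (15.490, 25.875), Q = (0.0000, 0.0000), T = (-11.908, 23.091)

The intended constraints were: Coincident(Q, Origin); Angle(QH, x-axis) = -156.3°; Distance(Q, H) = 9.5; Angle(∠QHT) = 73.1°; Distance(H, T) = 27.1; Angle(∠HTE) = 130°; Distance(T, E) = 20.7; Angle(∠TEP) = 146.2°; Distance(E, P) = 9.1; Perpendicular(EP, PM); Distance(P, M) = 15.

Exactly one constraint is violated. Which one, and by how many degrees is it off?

Perpendicular(EP, PM) — off by 3.90°.

Q = (0.00, 0.00) ✓; QH at -156.3° ✓; |QH| = 9.500 ✓; ∠QHT = 73.10° ✓; |HT| = 27.10 ✓; ∠HTE = 130.0° ✓; |TE| = 20.70 ✓; ∠TEP = 146.2° ✓; |EP| = 9.100 ✓; ∠(EP, PM) = 86.10° ✗; |PM| = 15.00 ✓.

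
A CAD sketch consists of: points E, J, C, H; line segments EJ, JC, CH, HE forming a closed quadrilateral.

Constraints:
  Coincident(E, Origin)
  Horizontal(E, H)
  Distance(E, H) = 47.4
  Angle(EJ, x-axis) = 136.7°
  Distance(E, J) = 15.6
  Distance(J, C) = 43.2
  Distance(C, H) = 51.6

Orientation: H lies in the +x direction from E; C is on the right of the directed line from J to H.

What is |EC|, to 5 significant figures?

29.725

Checks: E = (0.00, 0.00) ✓; |JC| = 43.20 ✓; |CH| = 51.60 ✓.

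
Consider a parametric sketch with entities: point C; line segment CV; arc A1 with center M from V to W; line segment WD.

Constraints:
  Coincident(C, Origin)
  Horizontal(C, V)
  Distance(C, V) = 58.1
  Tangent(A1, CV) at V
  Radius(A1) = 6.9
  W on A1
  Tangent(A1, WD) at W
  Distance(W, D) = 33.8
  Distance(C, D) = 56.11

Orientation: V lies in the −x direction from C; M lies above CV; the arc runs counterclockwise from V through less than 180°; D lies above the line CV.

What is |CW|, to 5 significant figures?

51.721

C is at the origin; CV is horizontal with |CV| = 58.1 and V on the −x side, so V = (-58.100, 0.0000). Tangency of A1 to CV means the radius MV is perpendicular to CV, so M = V + (0, 6.9) = (-58.100, 6.9000). Since MW ⟂ WD (tangency), |MD| = √(6.9² + 33.8²) = 34.497 regardless of where W sits on A1. So D lies on both circle(C, 56.11) and circle(M, 34.497); the above-CV intersection is D = (-41.877, 37.345). W is the foot of the tangent from D: W = (-51.485, 4.9388).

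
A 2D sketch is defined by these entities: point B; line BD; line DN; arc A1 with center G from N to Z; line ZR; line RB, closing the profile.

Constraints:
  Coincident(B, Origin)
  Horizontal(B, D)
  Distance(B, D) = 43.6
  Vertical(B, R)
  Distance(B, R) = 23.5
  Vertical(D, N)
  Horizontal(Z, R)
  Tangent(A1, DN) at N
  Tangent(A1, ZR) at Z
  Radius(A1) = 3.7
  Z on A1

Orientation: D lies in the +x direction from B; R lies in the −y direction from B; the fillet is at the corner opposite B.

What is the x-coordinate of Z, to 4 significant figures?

39.90

The virtual corner opposite B is at (43.60, -23.50). The tangent condition forces GN to be normal to DN and the tangent condition forces GZ to be normal to ZR, with radius 3.7, so the center G sits 3.7 in from both sides at G = (39.90, -19.80). That places the tangent points at N = (43.60, -19.80) on DN and Z = (39.90, -23.50) on ZR. So Z.x = 39.90.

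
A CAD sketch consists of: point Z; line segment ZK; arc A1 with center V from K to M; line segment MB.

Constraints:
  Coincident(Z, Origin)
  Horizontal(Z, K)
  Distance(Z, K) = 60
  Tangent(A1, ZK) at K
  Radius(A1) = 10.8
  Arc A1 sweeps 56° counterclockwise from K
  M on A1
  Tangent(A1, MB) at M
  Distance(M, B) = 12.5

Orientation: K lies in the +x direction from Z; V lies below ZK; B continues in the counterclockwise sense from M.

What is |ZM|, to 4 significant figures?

51.27

Z is at the origin; ZK is horizontal with |ZK| = 60.0 and K on the +x side, so K = (60.00, 0.000). Since A1 is tangent to ZK there, VK ⟂ ZK, so V = K + (0, -10.8) = (60.00, -10.80). On A1, K sits at bearing 90° from V; a 56° counterclockwise sweep puts M at bearing 146°, so M = V + 10.8·(cos 146°, sin 146°) = (51.05, -4.761). Then |ZM| = |M − Z| = 51.27.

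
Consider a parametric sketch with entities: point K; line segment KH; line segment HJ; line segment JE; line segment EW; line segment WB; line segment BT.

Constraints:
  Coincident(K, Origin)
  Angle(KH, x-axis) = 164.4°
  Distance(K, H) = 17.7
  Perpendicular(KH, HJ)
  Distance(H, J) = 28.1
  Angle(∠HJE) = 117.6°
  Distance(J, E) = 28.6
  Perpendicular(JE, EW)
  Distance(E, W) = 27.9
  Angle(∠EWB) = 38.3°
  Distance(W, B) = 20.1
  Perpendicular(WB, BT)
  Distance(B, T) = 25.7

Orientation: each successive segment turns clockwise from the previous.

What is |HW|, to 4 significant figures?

41.73

K is at the origin; KH runs at 164.4° with length 17.7, so H = (-17.05, 4.760). The perpendicularity gives HJ at right angles to KH, so HJ runs at 74.40°; with |HJ| = 28.1, J = (-9.491, 31.82). ∠HJE = 117.6° gives JE at 12.00° from the x-axis; with |JE| = 28.6, E = (18.48, 37.77). JE ⟂ EW, so EW runs at -78.00°; with |EW| = 27.9, W = (24.28, 10.48). Then |HW| = |W − H| = 41.73.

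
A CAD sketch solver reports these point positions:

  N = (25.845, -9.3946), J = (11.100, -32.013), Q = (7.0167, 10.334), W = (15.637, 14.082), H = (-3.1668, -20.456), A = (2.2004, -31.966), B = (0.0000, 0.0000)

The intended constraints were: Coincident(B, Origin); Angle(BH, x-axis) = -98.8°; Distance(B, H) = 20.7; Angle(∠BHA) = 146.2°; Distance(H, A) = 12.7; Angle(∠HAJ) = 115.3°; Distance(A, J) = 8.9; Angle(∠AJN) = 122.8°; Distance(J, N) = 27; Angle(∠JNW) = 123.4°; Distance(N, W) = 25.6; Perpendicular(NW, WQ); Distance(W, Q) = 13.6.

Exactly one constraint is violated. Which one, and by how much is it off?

Distance(W, Q) = 13.6 — off by 4.20.

B = (0.00, 0.00) ✓; BH at -98.80° ✓; |BH| = 20.70 ✓; ∠BHA = 146.2° ✓; |HA| = 12.70 ✓; ∠HAJ = 115.3° ✓; |AJ| = 8.900 ✓; ∠AJN = 122.8° ✓; |JN| = 27.00 ✓; ∠JNW = 123.4° ✓; |NW| = 25.60 ✓; ∠(NW, WQ) = 90.00° ✓; |WQ| = 9.400 ✗.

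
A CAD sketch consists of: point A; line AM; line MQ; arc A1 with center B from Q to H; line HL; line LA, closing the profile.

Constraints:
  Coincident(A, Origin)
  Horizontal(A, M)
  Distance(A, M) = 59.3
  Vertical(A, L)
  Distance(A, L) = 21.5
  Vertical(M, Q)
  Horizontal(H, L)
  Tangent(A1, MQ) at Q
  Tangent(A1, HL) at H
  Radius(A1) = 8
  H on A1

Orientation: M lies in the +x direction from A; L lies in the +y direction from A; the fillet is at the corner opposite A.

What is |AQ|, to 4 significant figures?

60.82

A is at the origin; AM is horizontal with |AM| = 59.3 and M on the +x side, so M = (59.30, 0.000). AL is vertical with |AL| = 21.5 and L on the +y side, so L = (0.000, 21.50). The virtual corner opposite A is at (59.30, 21.50). Since A1 is tangent to MQ there, BQ ⟂ MQ and A1 meets HL tangentially, so BH is at right angles to HL, with radius 8.0, so the center B sits 8.0 in from both sides at B = (51.30, 13.50). That places the tangent points at Q = (59.30, 13.50) on MQ and H = (51.30, 21.50) on HL. Then |AQ| = |Q − A| = 60.82.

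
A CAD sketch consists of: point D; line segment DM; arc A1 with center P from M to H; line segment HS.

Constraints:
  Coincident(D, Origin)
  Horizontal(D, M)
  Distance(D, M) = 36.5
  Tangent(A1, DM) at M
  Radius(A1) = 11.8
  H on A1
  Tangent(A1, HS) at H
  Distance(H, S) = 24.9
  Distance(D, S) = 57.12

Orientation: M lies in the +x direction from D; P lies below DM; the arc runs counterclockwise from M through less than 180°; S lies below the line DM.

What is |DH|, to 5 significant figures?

32.954

Checks: D.y = 0.00, M.y = 0.00 ✓; |PH| = 11.80 ✓; ∠(PH, HS) = 90.00° ✓; |HS| = 24.90 ✓; |DS| = 57.12 ✓.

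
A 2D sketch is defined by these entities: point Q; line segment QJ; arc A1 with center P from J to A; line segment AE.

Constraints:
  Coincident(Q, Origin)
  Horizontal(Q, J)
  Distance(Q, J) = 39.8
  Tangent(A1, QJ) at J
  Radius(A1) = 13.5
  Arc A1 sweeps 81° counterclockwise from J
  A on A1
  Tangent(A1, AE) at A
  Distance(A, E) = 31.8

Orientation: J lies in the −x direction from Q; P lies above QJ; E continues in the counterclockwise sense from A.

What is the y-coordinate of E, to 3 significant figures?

42.8

Q is at the origin; QJ is horizontal with |QJ| = 39.8 and J on the −x side, so J = (-39.8, 0.00). The tangent condition forces PJ to be normal to QJ, so P = J + (0, 13.5) = (-39.8, 13.5). On A1, J sits at bearing -90° from P; an 81° counterclockwise sweep puts A at bearing -9°, so A = P + 13.5·(cos -9°, sin -9°) = (-26.5, 11.4). A1 meets AE tangentially, so PA is at right angles to AE, so AE runs along (−sin -9°, cos -9°); with |AE| = 31.8, E = (-21.5, 42.8). So E.y = 42.8.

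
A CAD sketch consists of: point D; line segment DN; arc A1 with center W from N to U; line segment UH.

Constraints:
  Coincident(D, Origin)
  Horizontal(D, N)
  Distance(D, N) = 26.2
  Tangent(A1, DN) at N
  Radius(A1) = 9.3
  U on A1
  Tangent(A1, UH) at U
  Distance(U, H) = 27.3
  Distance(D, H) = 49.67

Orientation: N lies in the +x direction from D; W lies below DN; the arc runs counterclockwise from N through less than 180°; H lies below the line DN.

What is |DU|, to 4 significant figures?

23.16

D is at the origin; DN is horizontal with |DN| = 26.2 and N on the +x side, so N = (26.20, 0.000). A1 meets DN tangentially, so WN is at right angles to DN, so W = N + (0, -9.3) = (26.20, -9.300). Since WU ⟂ UH (tangency), |WH| = √(9.3² + 27.3²) = 28.84 regardless of where U sits on A1. So H lies on both circle(D, 49.67) and circle(W, 28.84); the below-DN intersection is H = (32.68, -37.40). U is the foot of the tangent from H: U = (18.30, -14.20).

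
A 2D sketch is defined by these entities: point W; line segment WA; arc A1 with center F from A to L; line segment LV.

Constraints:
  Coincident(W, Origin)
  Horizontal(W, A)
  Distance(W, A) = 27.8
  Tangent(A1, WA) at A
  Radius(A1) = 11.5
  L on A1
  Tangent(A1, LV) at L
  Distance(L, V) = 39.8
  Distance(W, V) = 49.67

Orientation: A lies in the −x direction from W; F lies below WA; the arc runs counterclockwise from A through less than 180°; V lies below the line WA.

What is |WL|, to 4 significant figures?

41.10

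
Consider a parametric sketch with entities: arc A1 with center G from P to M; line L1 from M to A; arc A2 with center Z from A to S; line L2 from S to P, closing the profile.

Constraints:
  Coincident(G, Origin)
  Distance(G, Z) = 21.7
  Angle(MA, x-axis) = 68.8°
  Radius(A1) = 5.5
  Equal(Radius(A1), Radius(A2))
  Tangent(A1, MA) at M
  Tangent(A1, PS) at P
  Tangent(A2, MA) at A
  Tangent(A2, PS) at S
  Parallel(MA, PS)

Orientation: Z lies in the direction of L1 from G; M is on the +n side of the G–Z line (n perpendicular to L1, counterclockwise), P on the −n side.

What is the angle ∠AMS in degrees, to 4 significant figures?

26.88°

The slot axis is L1's direction at 68.8°, so u = (cos 68.8°, sin 68.8°) = (0.3616, 0.9323) and n = (−sin 68.8°, cos 68.8°) = (-0.9323, 0.3616). G is at the origin and Z lies 21.7 along u from G, so Z = 21.7·u = (7.847, 20.23). Tangency of A1 to both parallel lines with radius 5.5 puts M and P at G ± 5.5·n: M = (-5.128, 1.989), P = (5.128, -1.989). Equal radii place A and S the same way about Z: A = Z + 5.5·n = (2.719, 22.22), S = Z − 5.5·n = (12.98, 18.24). Then cos ∠AMS = MA·MS / (|MA||MS|), giving 26.88°.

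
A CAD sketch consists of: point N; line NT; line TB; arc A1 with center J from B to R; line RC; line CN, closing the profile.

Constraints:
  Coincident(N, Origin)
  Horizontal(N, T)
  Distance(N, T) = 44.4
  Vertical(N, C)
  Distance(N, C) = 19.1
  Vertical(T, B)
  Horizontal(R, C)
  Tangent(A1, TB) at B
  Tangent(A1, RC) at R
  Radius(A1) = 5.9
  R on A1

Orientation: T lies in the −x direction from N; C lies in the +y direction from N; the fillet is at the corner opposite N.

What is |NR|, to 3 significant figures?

43.0

The virtual corner opposite N is at (-44.4, 19.1). Since A1 is tangent to TB there, JB ⟂ TB and A1 meets RC tangentially, so JR is at right angles to RC, with radius 5.9, so the center J sits 5.9 in from both sides at J = (-38.5, 13.2). That places the tangent points at B = (-44.4, 13.2) on TB and R = (-38.5, 19.1) on RC. Then |NR| = |R − N| = 43.0.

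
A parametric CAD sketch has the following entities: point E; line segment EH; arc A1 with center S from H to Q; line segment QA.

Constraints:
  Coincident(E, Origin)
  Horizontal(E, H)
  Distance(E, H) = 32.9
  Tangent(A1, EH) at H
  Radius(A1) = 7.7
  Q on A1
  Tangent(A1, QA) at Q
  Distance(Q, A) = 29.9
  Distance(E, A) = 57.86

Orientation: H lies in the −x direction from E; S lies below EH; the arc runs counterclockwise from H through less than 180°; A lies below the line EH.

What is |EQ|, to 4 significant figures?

41.01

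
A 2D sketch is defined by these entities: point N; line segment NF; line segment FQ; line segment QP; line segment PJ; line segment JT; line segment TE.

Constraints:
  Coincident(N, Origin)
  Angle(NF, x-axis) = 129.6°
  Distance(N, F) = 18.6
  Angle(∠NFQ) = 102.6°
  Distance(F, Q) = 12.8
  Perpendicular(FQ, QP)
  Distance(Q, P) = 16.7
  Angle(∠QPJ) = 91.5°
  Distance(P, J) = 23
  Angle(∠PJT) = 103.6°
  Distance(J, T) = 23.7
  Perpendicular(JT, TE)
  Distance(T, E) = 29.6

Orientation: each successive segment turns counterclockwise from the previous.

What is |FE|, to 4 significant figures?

18.05

N is at the origin; NF runs at 129.6° with length 18.6, so F = (-11.86, 14.33). ∠NFQ = 102.6° gives FQ at -153.0° from the x-axis; with |FQ| = 12.8, Q = (-23.26, 8.520). FQ ⟂ QP, so QP runs at -63.00°; with |QP| = 16.7, P = (-15.68, -6.359). ∠QPJ = 91.5° gives PJ at 25.50° from the x-axis; with |PJ| = 23.0, J = (5.080, 3.542). ∠PJT = 103.6° gives JT at 101.9° from the x-axis; with |JT| = 23.7, T = (0.1931, 26.73). JT ⟂ TE, so TE runs at -168.1°; with |TE| = 29.6, E = (-28.77, 20.63). Then |FE| = |E − F| = 18.05.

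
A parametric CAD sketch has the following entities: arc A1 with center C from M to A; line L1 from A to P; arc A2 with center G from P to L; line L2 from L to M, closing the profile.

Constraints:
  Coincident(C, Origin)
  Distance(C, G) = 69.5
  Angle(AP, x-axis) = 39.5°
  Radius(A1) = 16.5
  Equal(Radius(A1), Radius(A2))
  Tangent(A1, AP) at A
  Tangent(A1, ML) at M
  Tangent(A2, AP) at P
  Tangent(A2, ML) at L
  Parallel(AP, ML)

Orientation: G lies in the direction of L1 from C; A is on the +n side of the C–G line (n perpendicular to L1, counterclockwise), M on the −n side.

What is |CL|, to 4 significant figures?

71.43

The slot axis is L1's direction at 39.5°, so u = (cos 39.5°, sin 39.5°) = (0.7716, 0.6361) and n = (−sin 39.5°, cos 39.5°) = (-0.6361, 0.7716). C is at the origin and G lies 69.5 along u from C, so G = 69.5·u = (53.63, 44.21). Tangency of A1 to both parallel lines with radius 16.5 puts A and M at C ± 16.5·n: A = (-10.50, 12.73), M = (10.50, -12.73). Equal radii place P and L the same way about G: P = G + 16.5·n = (43.13, 56.94), L = G − 16.5·n = (64.12, 31.48). Then |CL| = |L − C| = 71.43.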